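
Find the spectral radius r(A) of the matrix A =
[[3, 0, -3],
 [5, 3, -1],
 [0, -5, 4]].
r(A) = 8

The eigenvalues of A are the roots of its characteristic polynomial. With M = A (coefficients from the trace, the sum of principal 2x2 minors, and det A):
  p(λ) = det(λ I - M) = λ^3 - 10λ^2 + 28λ - 96.
By the rational root theorem any rational root is an integer divisor of 96. Testing λ = 8: p(8) = 512 - 640 + 224 - 96 = 0, so λ = 8 is a root. Dividing out (λ - 8) leaves p(λ) = (λ - 8)(λ^2 - 2λ + 12). For λ^2 - 2λ + 12 the discriminant is -44. It is negative, so the roots are the complex-conjugate pair λ = 1 ± (sqrt(44)/2) i ≈ 1 ± 3.3166i. For a conjugate pair the product of the roots equals the constant term, so |λ|^2 = 12 and |λ| = sqrt(12) ≈ 3.4641.
Thus the eigenvalues (to 4 decimals) are 1 ± 3.3166i (modulus 3.4641); 8 (modulus 8). The spectral radius is the largest modulus: r(A) = 8. (Cross-check: r(A) ≤ ||A||_2 ≈ 8.1448; equality holds whenever A is normal, though it can also hold for some non-normal A.)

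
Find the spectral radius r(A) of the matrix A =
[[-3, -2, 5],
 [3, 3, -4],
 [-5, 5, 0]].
r(A) ≈ 6.5827

The eigenvalues of A are the roots of its characteristic polynomial. With M = A (coefficients from the trace, the sum of principal 2x2 minors, and det A):
  p(λ) = det(λ I - M) = λ^3 + 42λ - 50.
No integer candidate from the rational root theorem (±divisors of 50) is a root, so the roots are irrational. The cubic discriminant is Δ = -363852 < 0, so there is one real root and a complex-conjugate pair. p(1) = -7 and p(2) = 42 have opposite signs, so a root lies in (1, 2); Newton's method refines it to λ ≈ 1.1539. Dividing out (λ - (1.1539)) leaves approximately λ^2 + 1.1539λ + 43.3315. For λ^2 + 1.1539λ + 43.3315 the discriminant is -171.9944. It is negative, so the remaining roots are the complex-conjugate pair λ ≈ -0.5769 ± 6.5573i. Their product equals the constant term, so |λ|^2 ≈ 43.3315 and |λ| ≈ 6.5827.
Thus the eigenvalues (to 4 decimals) are 1.1539 (modulus 1.1539); -0.5769 ± 6.5573i (modulus 6.5827). The spectral radius is the largest modulus: r(A) ≈ 6.5827. (Cross-check: r(A) ≤ ||A||_2 ≈ 8.4659; equality holds whenever A is normal, though it can also hold for some non-normal A.)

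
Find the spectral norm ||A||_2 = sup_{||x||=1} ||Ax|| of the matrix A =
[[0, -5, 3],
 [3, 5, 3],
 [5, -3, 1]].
||A||_2 ≈ 7.6991 (= sqrt(largest eigenvalue of A^T A))

||A||_2 = sigma_max(A) = sqrt(lambda_max(A^T A)). Form the symmetric matrix M = A^T A =
[[34, 0, 14],
 [0, 59, -3],
 [14, -3, 19]].
Its characteristic polynomial (trace, sum of principal 2x2 minors, determinant of M give the coefficients) is
  p(λ) = det(λ I - M) = λ^3 - 112λ^2 + 3568λ - 26244.
No integer candidate from the rational root theorem (±divisors of 26244) is a root, so the roots are irrational. The cubic discriminant is Δ = 696978000 > 0, so there are three distinct real roots. p(10) = -764 and p(11) = 783 have opposite signs, so a root lies in (10, 11); Newton's method refines it to λ ≈ 10.4809. p(42) = 132 and p(43) = -401 have opposite signs, so a root lies in (42, 43); Newton's method refines it to λ ≈ 42.2424. p(59) = -225 and p(60) = 636 have opposite signs, so a root lies in (59, 60); Newton's method refines it to λ ≈ 59.2767. Check (Vieta): the three roots sum to 112, matching tr M = 112.
So the eigenvalues of A^T A are ≈ 10.4809, 42.2424, 59.2767 (all ≥ 0, as they must be for A^T A). The largest is λ_max ≈ 59.2767, hence ||A||_2 = sqrt(λ_max) ≈ 7.6991.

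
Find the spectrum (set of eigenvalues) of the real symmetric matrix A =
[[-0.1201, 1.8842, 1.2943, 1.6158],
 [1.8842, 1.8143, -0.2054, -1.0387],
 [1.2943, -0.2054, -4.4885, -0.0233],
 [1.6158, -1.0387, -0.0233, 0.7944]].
sigma(A) ≈ {-5, -2, 2, 3}

A is real symmetric, so its spectrum consists of real eigenvalues. Expanding the characteristic polynomial of the displayed matrix gives
  det(λ I - A) = p(λ) = λ^4 + (2)λ^3 + (-19)λ^2 + (-8)λ + (60.0015).
Solving p(λ) = 0 yields eigenvalues ≈ -5, -2, 2, 3. (A is shown rounded to 4 decimals, so these recover the underlying integer eigenvalues to within that precision.)
Verification: the trace of A = -2 equals the sum of eigenvalues -2, and det(A) ≈ 60.0015 matches the eigenvalue product 60.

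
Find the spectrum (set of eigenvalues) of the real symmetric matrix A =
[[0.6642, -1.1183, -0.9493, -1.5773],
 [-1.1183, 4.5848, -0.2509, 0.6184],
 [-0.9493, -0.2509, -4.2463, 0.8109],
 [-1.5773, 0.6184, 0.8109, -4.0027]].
sigma(A) ≈ {-5, -4, 1, 5}

A is real symmetric, so its spectrum consists of real eigenvalues. Expanding the characteristic polynomial of the displayed matrix gives
  det(λ I - A) = p(λ) = λ^4 + (3)λ^3 + (-29)λ^2 + (-74.999)λ + (99.9955).
Solving p(λ) = 0 yields eigenvalues ≈ -5, -4, 1, 5. (A is shown rounded to 4 decimals, so these recover the underlying integer eigenvalues to within that precision.)
Verification: the trace of A = -3 equals the sum of eigenvalues -3, and det(A) ≈ 99.9955 matches the eigenvalue product 100.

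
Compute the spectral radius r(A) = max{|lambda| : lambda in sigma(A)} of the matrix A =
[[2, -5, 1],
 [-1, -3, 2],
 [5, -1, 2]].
r(A) ≈ 4.7215

The eigenvalues of A are the roots of its characteristic polynomial. With M = A (coefficients from the trace, the sum of principal 2x2 minors, and det A):
  p(λ) = det(λ I - M) = λ^3 - λ^2 - 16λ + 52.
No integer candidate from the rational root theorem (±divisors of 52) is a root, so the roots are irrational. The cubic discriminant is Δ = -41184 < 0, so there is one real root and a complex-conjugate pair. p(-5) = -18 and p(-4) = 36 have opposite signs, so a root lies in (-5, -4); Newton's method refines it to λ ≈ -4.7215. Dividing out (λ - (-4.7215)) leaves approximately λ^2 - 5.7215λ + 11.0136. For λ^2 - 5.7215λ + 11.0136 the discriminant is -11.3192. It is negative, so the remaining roots are the complex-conjugate pair λ ≈ 2.8607 ± 1.6822i. Their product equals the constant term, so |λ|^2 ≈ 11.0136 and |λ| ≈ 3.3187.
Thus the eigenvalues (to 4 decimals) are -4.7215 (modulus 4.7215); 2.8607 ± 1.6822i (modulus 3.3187). The spectral radius is the largest modulus: r(A) ≈ 4.7215. (Cross-check: r(A) ≤ ||A||_2 ≈ 7.1511; equality holds whenever A is normal, though it can also hold for some non-normal A.)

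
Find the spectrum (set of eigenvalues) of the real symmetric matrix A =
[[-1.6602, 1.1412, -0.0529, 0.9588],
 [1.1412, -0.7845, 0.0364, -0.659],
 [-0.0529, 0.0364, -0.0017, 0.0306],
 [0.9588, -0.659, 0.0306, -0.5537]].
sigma(A) ≈ {-3, 0} (0 with multiplicity 3)

A is real symmetric, so its spectrum consists of real eigenvalues. Expanding the characteristic polynomial of the displayed matrix gives
  det(λ I - A) = p(λ) = λ^4 + (3)λ^3 + (0)λ^2 + (0)λ + (0).
Solving p(λ) = 0 yields eigenvalues ≈ -3, 0, 0, 0. (A is shown rounded to 4 decimals, so these recover the underlying integer eigenvalues to within that precision.)
Verification: the trace of A = -3 equals the sum of eigenvalues -3, and det(A) ≈ -0.0000 matches the eigenvalue product 0.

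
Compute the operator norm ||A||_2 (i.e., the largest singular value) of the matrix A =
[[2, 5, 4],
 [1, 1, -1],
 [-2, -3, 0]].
||A||_2 = sqrt((61 + sqrt(2265))/2) ≈ 7.3686 (= sqrt(largest eigenvalue of A^T A))

||A||_2 = sigma_max(A) = sqrt(lambda_max(A^T A)). Form the symmetric matrix M = A^T A =
[[9, 17, 7],
 [17, 35, 19],
 [7, 19, 17]].
Its characteristic polynomial (trace, sum of principal 2x2 minors, determinant of M give the coefficients) is
  p(λ) = det(λ I - M) = λ^3 - 61λ^2 + 364λ.
The constant term is 0, so λ = 0 is a root. Dividing out λ leaves p(λ) = λ(λ^2 - 61λ + 364). For λ^2 - 61λ + 364 the discriminant is 2265. It is nonnegative but not a perfect square, so the roots are real and irrational: λ = (61 ± sqrt(2265))/2 ≈ 54.296, 6.704.
So the eigenvalues of A^T A are ≈ 0, 6.704, 54.296 (all ≥ 0, as they must be for A^T A). The largest is λ_max = (61 + sqrt(2265))/2 ≈ 54.296, hence ||A||_2 = sqrt(λ_max) = sqrt((61 + sqrt(2265))/2) ≈ 7.3686.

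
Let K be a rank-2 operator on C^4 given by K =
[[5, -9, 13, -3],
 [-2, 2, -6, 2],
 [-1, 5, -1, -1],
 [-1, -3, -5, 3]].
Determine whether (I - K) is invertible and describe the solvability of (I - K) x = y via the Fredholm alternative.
(I - K) is invertible (det(I - K) = 36 ≠ 0), so for every y in C^4 the equation (I - K) x = y has a unique solution.

K has rank 2 and factors as K = U V^T = u1 v1^T + u2 v2^T with u1 = (-2, 0, 2, -2), v1 = (-1, 3, -2, 0), u2 = (-3, 2, -1, 3), v2 = (-1, 1, -3, 1) (multiplying out reproduces the displayed K). The nonzero eigenvalues of U V^T coincide with those of the 2 x 2 matrix G = V^T U = [[v1·u1, v1·u2], [v2·u1, v2·u2]] = [[-2, 11], [-6, 11]], and by the Sylvester determinant identity det(I_4 - U V^T) = det(I_2 - V^T U) = det([[3, -11], [6, -10]]) = (3)(-10) - (-11)(6) = 36. (Direct check: I - K =
[[-4, 9, -13, 3],
 [2, -1, 6, -2],
 [1, -5, 2, 1],
 [1, 3, 5, -2]]
has determinant 36.) The finite-dimensional Fredholm alternative says: either (I - K) is invertible, or ker(I - K) ≠ {0} and then range(I - K) = ker((I - K)^*)^⊥, with dim ker(I - K) = dim ker((I - K)^*). Since det(I - K) ≠ 0, 1 is not an eigenvalue of K and ker(I - K) = {0}, so we are in the first case: for every y there is a unique x = (I - K)^(-1) y. (Explicitly, by the Woodbury identity, (I - U V^T)^(-1) = I + U (I_2 - G)^(-1) V^T.)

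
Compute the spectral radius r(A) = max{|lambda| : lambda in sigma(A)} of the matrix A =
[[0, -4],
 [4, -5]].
r(A) = 4

The eigenvalues of A are the roots of its characteristic polynomial. With M = A (coefficients from the trace and determinant):
  p(λ) = det(λ I - M) = λ^2 + 5λ + 16.
For λ^2 + 5λ + 16 the discriminant is -39. It is negative, so the roots are the complex-conjugate pair λ = -5/2 ± (sqrt(39)/2) i ≈ -2.5 ± 3.1225i. For a conjugate pair the product of the roots equals the constant term, so |λ|^2 = 16 and |λ| = sqrt(16) = 4.
Thus the eigenvalues (to 4 decimals) are -2.5 ± 3.1225i (modulus 4). The spectral radius is the largest modulus: r(A) = 4. (Cross-check: r(A) ≤ ||A||_2 ≈ 7.217; equality holds whenever A is normal, though it can also hold for some non-normal A.)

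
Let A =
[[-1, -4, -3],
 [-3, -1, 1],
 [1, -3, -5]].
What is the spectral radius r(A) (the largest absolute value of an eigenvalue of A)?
r(A) ≈ 5.4933

The eigenvalues of A are the roots of its characteristic polynomial. With M = A (coefficients from the trace, the sum of principal 2x2 minors, and det A):
  p(λ) = det(λ I - M) = λ^3 + 7λ^2 + 5λ - 18.
No integer candidate from the rational root theorem (±divisors of 18) is a root, so the roots are irrational. The cubic discriminant is Δ = 5333 > 0, so there are three distinct real roots. p(-6) = -12 and p(-5) = 7 have opposite signs, so a root lies in (-6, -5); Newton's method refines it to λ ≈ -5.4933. p(-3) = 3 and p(-2) = -8 have opposite signs, so a root lies in (-3, -2); Newton's method refines it to λ ≈ -2.714. p(1) = -5 and p(2) = 28 have opposite signs, so a root lies in (1, 2); Newton's method refines it to λ ≈ 1.2073. Check (Vieta): the three roots sum to -7, matching tr M = -7.
Thus the eigenvalues (to 4 decimals) are -5.4933 (modulus 5.4933); -2.714 (modulus 2.714); 1.2073 (modulus 1.2073). The spectral radius is the largest modulus: r(A) ≈ 5.4933. (Cross-check: r(A) ≤ ||A||_2 ≈ 7.5446; equality holds whenever A is normal, though it can also hold for some non-normal A.)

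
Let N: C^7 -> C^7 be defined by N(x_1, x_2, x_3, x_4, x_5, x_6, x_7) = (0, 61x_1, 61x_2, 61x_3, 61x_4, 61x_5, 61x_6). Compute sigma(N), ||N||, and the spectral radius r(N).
sigma(N) = {0}; ||N|| = 61; r(N) = 0. (N is nilpotent with N^7 = 0.)

On C^7, N is a strictly lower-triangular matrix with 61 on the subdiagonal and zeros elsewhere, so its characteristic polynomial is lambda^7 and every eigenvalue is 0: sigma(N) = {0}. For the operator norm, N e_i = 61e_{i+1} for i = 1, ..., 6 and N e_7 = 0, so the singular values of N are 61 (with multiplicity 6) and 0; hence ||N|| = 61. The spectral radius r(N) = max|lambda| = 0. Note ||N|| > r(N) — characteristic of non-normal nilpotent operators. Indeed N^7 = 0.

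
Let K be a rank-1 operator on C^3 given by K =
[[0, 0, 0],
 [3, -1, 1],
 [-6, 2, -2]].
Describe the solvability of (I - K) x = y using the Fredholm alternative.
(I - K) is invertible (det(I - K) = 4 ≠ 0), so for every y in C^3 the equation (I - K) x = y has a unique solution.

K has rank 1, so it is an outer product K = u v^T: every row of K is a multiple of one row vector. Reading off the entries, u = (0, 1, -2) and v = (3, -1, 1) (row i of K equals u_i·v^T). A rank-one matrix u v^T satisfies K u = u (v·u) and kills the (2)-dimensional subspace v^⊥, so its characteristic polynomial is lambda^2 (lambda - v·u) with v·u = tr K = -3. Hence the eigenvalues of I - K are 1 (multiplicity 2) and 1 - (-3) = 4, so det(I - K) = 4. (Direct check: I - K =
[[1, 0, 0],
 [-3, 2, -1],
 [6, -2, 3]]
has determinant 4.) The finite-dimensional Fredholm alternative says: either (I - K) is invertible, or ker(I - K) ≠ {0} and then range(I - K) = ker((I - K)^*)^⊥, with dim ker(I - K) = dim ker((I - K)^*). Since det(I - K) ≠ 0, 1 is not an eigenvalue of K and ker(I - K) = {0}, so we are in the first case: for every y there is a unique x = (I - K)^(-1) y. Explicitly, by the Sherman–Morrison formula, (I - u v^T)^(-1) = I + u v^T/(1 - v·u), i.e. (I - K)^(-1) = I + K/(4).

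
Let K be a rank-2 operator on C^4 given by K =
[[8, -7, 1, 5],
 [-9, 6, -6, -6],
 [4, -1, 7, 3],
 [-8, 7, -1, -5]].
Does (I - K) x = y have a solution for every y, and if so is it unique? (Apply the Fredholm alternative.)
(I - K) is invertible (det(I - K) = 38 ≠ 0), so for every y in C^4 the equation (I - K) x = y has a unique solution.

K has rank 2 and factors as K = U V^T = u1 v1^T + u2 v2^T with u1 = (2, -3, 2, -2), v1 = (3, -2, 2, 2), u2 = (-1, 0, 1, 1), v2 = (-2, 3, 3, -1) (multiplying out reproduces the displayed K). The nonzero eigenvalues of U V^T coincide with those of the 2 x 2 matrix G = V^T U = [[v1·u1, v1·u2], [v2·u1, v2·u2]] = [[12, 1], [-5, 4]], and by the Sylvester determinant identity det(I_4 - U V^T) = det(I_2 - V^T U) = det([[-11, -1], [5, -3]]) = (-11)(-3) - (-1)(5) = 38. (Direct check: I - K =
[[-7, 7, -1, -5],
 [9, -5, 6, 6],
 [-4, 1, -6, -3],
 [8, -7, 1, 6]]
has determinant 38.) The finite-dimensional Fredholm alternative says: either (I - K) is invertible, or ker(I - K) ≠ {0} and then range(I - K) = ker((I - K)^*)^⊥, with dim ker(I - K) = dim ker((I - K)^*). Since det(I - K) ≠ 0, 1 is not an eigenvalue of K and ker(I - K) = {0}, so we are in the first case: for every y there is a unique x = (I - K)^(-1) y. (Explicitly, by the Woodbury identity, (I - U V^T)^(-1) = I + U (I_2 - G)^(-1) V^T.)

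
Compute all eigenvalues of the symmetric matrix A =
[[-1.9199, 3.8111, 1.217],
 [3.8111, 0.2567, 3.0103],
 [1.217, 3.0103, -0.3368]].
sigma(A) ≈ {-5, -2, 5}

A is real symmetric, so its spectrum consists of real eigenvalues. Expanding the characteristic polynomial of the displayed matrix gives
  det(λ I - A) = p(λ) = λ^3 + (2)λ^2 + (-25)λ + (-50).
Solving p(λ) = 0 yields eigenvalues ≈ -5, -2, 5. (A is shown rounded to 4 decimals, so these recover the underlying integer eigenvalues to within that precision.)
Verification: the trace of A = -2 equals the sum of eigenvalues -2, and det(A) ≈ 49.9998 matches the eigenvalue product 50.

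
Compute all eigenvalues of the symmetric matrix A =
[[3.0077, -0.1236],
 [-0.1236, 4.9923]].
sigma(A) ≈ {3, 5}

A is real symmetric, so its spectrum consists of real eigenvalues. Expanding the characteristic polynomial of the displayed matrix gives
  det(λ I - A) = p(λ) = λ^2 + (-8)λ + (15).
Solving p(λ) = 0 yields eigenvalues ≈ 3, 5. (A is shown rounded to 4 decimals, so these recover the underlying integer eigenvalues to within that precision.)
Verification: the trace of A = 8 equals the sum of eigenvalues 8, and det(A) ≈ 15.0001 matches the eigenvalue product 15.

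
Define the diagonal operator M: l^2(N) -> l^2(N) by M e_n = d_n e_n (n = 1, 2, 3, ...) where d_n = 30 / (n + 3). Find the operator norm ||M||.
||M|| = 15/2 (attained at n = 1)

For M diagonal, ||M|| = sup_n |d_n| = sup_n 30/(n + 3). This is positive and strictly decreasing in n, so the supremum is attained at n = 1: d_1 = 30/(1 + 3) = 15/2. Hence ||M|| = 15/2.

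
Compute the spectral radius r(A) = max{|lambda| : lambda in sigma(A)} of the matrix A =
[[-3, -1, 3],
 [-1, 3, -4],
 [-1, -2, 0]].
r(A) ≈ 4.7324

The eigenvalues of A are the roots of its characteristic polynomial. With M = A (coefficients from the trace, the sum of principal 2x2 minors, and det A):
  p(λ) = det(λ I - M) = λ^3 - 15λ - 35.
No integer candidate from the rational root theorem (±divisors of 35) is a root, so the roots are irrational. The cubic discriminant is Δ = -19575 < 0, so there is one real root and a complex-conjugate pair. p(4) = -31 and p(5) = 15 have opposite signs, so a root lies in (4, 5); Newton's method refines it to λ ≈ 4.7324. Dividing out (λ - (4.7324)) leaves approximately λ^2 + 4.7324λ + 7.3958. For λ^2 + 4.7324λ + 7.3958 the discriminant is -7.1874. It is negative, so the remaining roots are the complex-conjugate pair λ ≈ -2.3662 ± 1.3405i. Their product equals the constant term, so |λ|^2 ≈ 7.3958 and |λ| ≈ 2.7195.
Thus the eigenvalues (to 4 decimals) are 4.7324 (modulus 4.7324); -2.3662 ± 1.3405i (modulus 2.7195). The spectral radius is the largest modulus: r(A) ≈ 4.7324. (Cross-check: r(A) ≤ ||A||_2 ≈ 6.046; equality holds whenever A is normal, though it can also hold for some non-normal A.)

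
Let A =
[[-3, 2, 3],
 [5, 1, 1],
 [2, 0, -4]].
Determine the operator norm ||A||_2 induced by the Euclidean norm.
||A||_2 ≈ 6.7773 (= sqrt(largest eigenvalue of A^T A))

||A||_2 = sigma_max(A) = sqrt(lambda_max(A^T A)). Form the symmetric matrix M = A^T A =
[[38, -1, -12],
 [-1, 5, 7],
 [-12, 7, 26]].
Its characteristic polynomial (trace, sum of principal 2x2 minors, determinant of M give the coefficients) is
  p(λ) = det(λ I - M) = λ^3 - 69λ^2 + 1114λ - 2500.
No integer candidate from the rational root theorem (±divisors of 2500) is a root, so the roots are irrational. The cubic discriminant is Δ = 383633780 > 0, so there are three distinct real roots. p(2) = -540 and p(3) = 248 have opposite signs, so a root lies in (2, 3); Newton's method refines it to λ ≈ 2.668. p(20) = 180 and p(21) = -274 have opposite signs, so a root lies in (20, 21); Newton's method refines it to λ ≈ 20.4005. p(45) = -970 and p(46) = 76 have opposite signs, so a root lies in (45, 46); Newton's method refines it to λ ≈ 45.9315. Check (Vieta): the three roots sum to 69, matching tr M = 69.
So the eigenvalues of A^T A are ≈ 2.668, 20.4005, 45.9315 (all ≥ 0, as they must be for A^T A). The largest is λ_max ≈ 45.9315, hence ||A||_2 = sqrt(λ_max) ≈ 6.7773.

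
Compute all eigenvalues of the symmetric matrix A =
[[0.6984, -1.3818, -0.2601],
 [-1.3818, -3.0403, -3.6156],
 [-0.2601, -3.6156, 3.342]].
sigma(A) ≈ {-5, 1, 5}

A is real symmetric, so its spectrum consists of real eigenvalues. Expanding the characteristic polynomial of the displayed matrix gives
  det(λ I - A) = p(λ) = λ^3 + (-1)λ^2 + (-25)λ + (25).
Solving p(λ) = 0 yields eigenvalues ≈ -5, 1, 5. (A is shown rounded to 4 decimals, so these recover the underlying integer eigenvalues to within that precision.)
Verification: the trace of A = 1 equals the sum of eigenvalues 1, and det(A) ≈ -25.0005 matches the eigenvalue product -25.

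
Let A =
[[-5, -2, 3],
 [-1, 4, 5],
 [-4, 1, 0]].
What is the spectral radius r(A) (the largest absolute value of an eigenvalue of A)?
r(A) ≈ 5.452

The eigenvalues of A are the roots of its characteristic polynomial. With M = A (coefficients from the trace, the sum of principal 2x2 minors, and det A):
  p(λ) = det(λ I - M) = λ^3 + λ^2 - 15λ - 110.
No integer candidate from the rational root theorem (±divisors of 110) is a root, so the roots are irrational. The cubic discriminant is Δ = -282835 < 0, so there is one real root and a complex-conjugate pair. p(5) = -35 and p(6) = 52 have opposite signs, so a root lies in (5, 6); Newton's method refines it to λ ≈ 5.452. Dividing out (λ - (5.452)) leaves approximately λ^2 + 6.452λ + 20.1761. For λ^2 + 6.452λ + 20.1761 the discriminant is -39.0764. It is negative, so the remaining roots are the complex-conjugate pair λ ≈ -3.226 ± 3.1256i. Their product equals the constant term, so |λ|^2 ≈ 20.1761 and |λ| ≈ 4.4918.
Thus the eigenvalues (to 4 decimals) are 5.452 (modulus 5.452); -3.226 ± 3.1256i (modulus 4.4918). The spectral radius is the largest modulus: r(A) ≈ 5.452. (Cross-check: r(A) ≤ ||A||_2 ≈ 7.7402; equality holds whenever A is normal, though it can also hold for some non-normal A.)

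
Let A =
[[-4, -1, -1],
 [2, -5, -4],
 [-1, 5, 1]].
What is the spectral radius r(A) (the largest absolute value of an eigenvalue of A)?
r(A) ≈ 4.1791

The eigenvalues of A are the roots of its characteristic polynomial. With M = A (coefficients from the trace, the sum of principal 2x2 minors, and det A):
  p(λ) = det(λ I - M) = λ^3 + 8λ^2 + 32λ + 67.
No integer candidate from the rational root theorem (±divisors of 67) is a root, so the roots are irrational. The cubic discriminant is Δ = -15219 < 0, so there is one real root and a complex-conjugate pair. p(-5) = -18 and p(-4) = 3 have opposite signs, so a root lies in (-5, -4); Newton's method refines it to λ ≈ -4.1791. Dividing out (λ - (-4.1791)) leaves approximately λ^2 + 3.8209λ + 16.0321. For λ^2 + 3.8209λ + 16.0321 the discriminant is -49.5292. It is negative, so the remaining roots are the complex-conjugate pair λ ≈ -1.9104 ± 3.5188i. Their product equals the constant term, so |λ|^2 ≈ 16.0321 and |λ| ≈ 4.004.
Thus the eigenvalues (to 4 decimals) are -4.1791 (modulus 4.1791); -1.9104 ± 3.5188i (modulus 4.004). The spectral radius is the largest modulus: r(A) ≈ 4.1791. (Cross-check: r(A) ≤ ||A||_2 ≈ 8.268; equality holds whenever A is normal, though it can also hold for some non-normal A.)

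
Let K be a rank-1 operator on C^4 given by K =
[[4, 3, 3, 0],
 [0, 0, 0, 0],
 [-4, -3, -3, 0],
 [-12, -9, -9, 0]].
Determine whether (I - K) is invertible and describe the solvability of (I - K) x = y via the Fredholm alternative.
(I - K) is singular (det(I - K) = 0, i.e. 1 ∈ sigma(K)). (I - K) x = y is solvable iff y ⊥ ker((I - K)^*) = span{(4, 3, 3, 0)}, i.e. iff 4y_1 + 3y_2 + 3y_3 = 0. When solvable, the solutions are x = y + c·(1, 0, -1, -3), c arbitrary (ker(I - K) = span{(1, 0, -1, -3)}, dimension 1).

K has rank 1, so it is an outer product K = u v^T: every row of K is a multiple of one row vector. Reading off the entries, u = (1, 0, -1, -3) and v = (4, 3, 3, 0) (row i of K equals u_i·v^T). A rank-one matrix u v^T satisfies K u = u (v·u) and kills the (3)-dimensional subspace v^⊥, so its characteristic polynomial is lambda^3 (lambda - v·u) with v·u = tr K = 1. Hence the eigenvalues of I - K are 1 (multiplicity 3) and 1 - (1) = 0, so det(I - K) = 0. (Direct check: I - K =
[[-3, -3, -3, 0],
 [0, 1, 0, 0],
 [4, 3, 4, 0],
 [12, 9, 9, 1]]
has determinant 0.) So 1 is an eigenvalue of K and (I - K) is not invertible. The finite-dimensional Fredholm alternative says: either (I - K) is invertible, or ker(I - K) ≠ {0} and then range(I - K) = ker((I - K)^*)^⊥, with dim ker(I - K) = dim ker((I - K)^*). We are in the second case, so we need both kernels. Kernel of I - K: (I - K) u = u - u (v·u) = u - u = 0, so ker(I - K) = span{u} = span{(1, 0, -1, -3)} (it is exactly 1-dimensional because rank(I - K) = 3). Kernel of the adjoint: K is real, so (I - K)^* = I - K^T = I - v u^T, and (I - v u^T) v = v - v (u·v) = 0; hence ker((I - K)^*) = span{v} = span{(4, 3, 3, 0)}. Therefore (I - K) x = y is solvable iff <y, v> = 0, i.e. iff 4y_1 + 3y_2 + 3y_3 = 0. When this holds, K y = u (v·y) = 0, so (I - K) y = y and x = y is a particular solution; the full solution set is the line x = y + c·u = y + c·(1, 0, -1, -3), c ∈ C.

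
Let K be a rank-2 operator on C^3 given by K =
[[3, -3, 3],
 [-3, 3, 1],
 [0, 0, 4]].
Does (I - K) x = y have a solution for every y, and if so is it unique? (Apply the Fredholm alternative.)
(I - K) is invertible (det(I - K) = 15 ≠ 0), so for every y in C^3 the equation (I - K) x = y has a unique solution.

K has rank 2 and factors as K = U V^T = u1 v1^T + u2 v2^T with u1 = (-1, 0, -1), v1 = (-3, 3, -3), u2 = (0, 1, 1), v2 = (-3, 3, 1) (multiplying out reproduces the displayed K). The nonzero eigenvalues of U V^T coincide with those of the 2 x 2 matrix G = V^T U = [[v1·u1, v1·u2], [v2·u1, v2·u2]] = [[6, 0], [2, 4]], and by the Sylvester determinant identity det(I_3 - U V^T) = det(I_2 - V^T U) = det([[-5, 0], [-2, -3]]) = (-5)(-3) - (0)(-2) = 15. (Direct check: I - K =
[[-2, 3, -3],
 [3, -2, -1],
 [0, 0, -3]]
has determinant 15.) The finite-dimensional Fredholm alternative says: either (I - K) is invertible, or ker(I - K) ≠ {0} and then range(I - K) = ker((I - K)^*)^⊥, with dim ker(I - K) = dim ker((I - K)^*). Since det(I - K) ≠ 0, 1 is not an eigenvalue of K and ker(I - K) = {0}, so we are in the first case: for every y there is a unique x = (I - K)^(-1) y. (Explicitly, by the Woodbury identity, (I - U V^T)^(-1) = I + U (I_2 - G)^(-1) V^T.)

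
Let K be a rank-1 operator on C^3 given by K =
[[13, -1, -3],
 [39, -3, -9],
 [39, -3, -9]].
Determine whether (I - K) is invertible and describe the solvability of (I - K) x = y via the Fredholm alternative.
(I - K) is singular (det(I - K) = 0, i.e. 1 ∈ sigma(K)). (I - K) x = y is solvable iff y ⊥ ker((I - K)^*) = span{(13, -1, -3)}, i.e. iff 13y_1 - y_2 - 3y_3 = 0. When solvable, the solutions are x = y + c·(1, 3, 3), c arbitrary (ker(I - K) = span{(1, 3, 3)}, dimension 1).

K has rank 1, so it is an outer product K = u v^T: every row of K is a multiple of one row vector. Reading off the entries, u = (1, 3, 3) and v = (13, -1, -3) (row i of K equals u_i·v^T). A rank-one matrix u v^T satisfies K u = u (v·u) and kills the (2)-dimensional subspace v^⊥, so its characteristic polynomial is lambda^2 (lambda - v·u) with v·u = tr K = 1. Hence the eigenvalues of I - K are 1 (multiplicity 2) and 1 - (1) = 0, so det(I - K) = 0. (Direct check: I - K =
[[-12, 1, 3],
 [-39, 4, 9],
 [-39, 3, 10]]
has determinant 0.) So 1 is an eigenvalue of K and (I - K) is not invertible. The finite-dimensional Fredholm alternative says: either (I - K) is invertible, or ker(I - K) ≠ {0} and then range(I - K) = ker((I - K)^*)^⊥, with dim ker(I - K) = dim ker((I - K)^*). We are in the second case, so we need both kernels. Kernel of I - K: (I - K) u = u - u (v·u) = u - u = 0, so ker(I - K) = span{u} = span{(1, 3, 3)} (it is exactly 1-dimensional because rank(I - K) = 2). Kernel of the adjoint: K is real, so (I - K)^* = I - K^T = I - v u^T, and (I - v u^T) v = v - v (u·v) = 0; hence ker((I - K)^*) = span{v} = span{(13, -1, -3)}. Therefore (I - K) x = y is solvable iff <y, v> = 0, i.e. iff 13y_1 - y_2 - 3y_3 = 0. When this holds, K y = u (v·y) = 0, so (I - K) y = y and x = y is a particular solution; the full solution set is the line x = y + c·u = y + c·(1, 3, 3), c ∈ C.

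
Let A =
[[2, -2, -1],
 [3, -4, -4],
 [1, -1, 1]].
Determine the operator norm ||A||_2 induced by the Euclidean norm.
||A||_2 ≈ 7.0301 (= sqrt(largest eigenvalue of A^T A))

||A||_2 = sigma_max(A) = sqrt(lambda_max(A^T A)). Form the symmetric matrix M = A^T A =
[[14, -17, -13],
 [-17, 21, 17],
 [-13, 17, 18]].
Its characteristic polynomial (trace, sum of principal 2x2 minors, determinant of M give the coefficients) is
  p(λ) = det(λ I - M) = λ^3 - 53λ^2 + 177λ - 9.
No integer candidate from the rational root theorem (±divisors of 9) is a root, so the roots are irrational. The cubic discriminant is Δ = 61980192 > 0, so there are three distinct real roots. p(0) = -9 and p(1) = 116 have opposite signs, so a root lies in (0, 1); Newton's method refines it to λ ≈ 0.0516. p(3) = 72 and p(4) = -85 have opposite signs, so a root lies in (3, 4); Newton's method refines it to λ ≈ 3.526. p(49) = -940 and p(50) = 1341 have opposite signs, so a root lies in (49, 50); Newton's method refines it to λ ≈ 49.4223. Check (Vieta): the three roots sum to 53, matching tr M = 53.
So the eigenvalues of A^T A are ≈ 0.0516, 3.526, 49.4223 (all ≥ 0, as they must be for A^T A). The largest is λ_max ≈ 49.4223, hence ||A||_2 = sqrt(λ_max) ≈ 7.0301.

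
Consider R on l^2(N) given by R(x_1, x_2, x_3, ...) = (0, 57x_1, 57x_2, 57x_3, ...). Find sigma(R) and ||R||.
sigma(R) = closed disk {z in C : |z| ≤ 57}; ||R|| = 57

Note R = 57·U where U is the unit right shift (U x)_k = x_{k-1} (with x_0 := 0); so ||R|| = 57||U|| and sigma(R) = 57·sigma(U). ||R x||^2 = sum_{k≥1} |57x_k|^2 = 3249||x||^2, so ||R|| = 57 and sigma(R) ⊂ {|z| ≤ 57}. For any |lambda| < 57, the equation (R - lambda I) x = 0 forces x_1 = 0, then 57x_k = lambda x_{k+1} ⇒ x = 0, so R has no eigenvalues. But (R - lambda I) is not surjective for |lambda| < 57: solving (R - lambda I) x = e_1 would require x_n proportional to (lambda/57)^(-n), which is not in l^2. So every |lambda| < 57 lies in the residual spectrum. The boundary |lambda| = 57 is in the approximate point spectrum (the spectrum is closed). Hence sigma(R) is the closed disk of radius 57.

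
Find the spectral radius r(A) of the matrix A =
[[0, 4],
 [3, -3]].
r(A) = (3 + sqrt(57))/2 ≈ 5.2749

The eigenvalues of A are the roots of its characteristic polynomial. With M = A (coefficients from the trace and determinant):
  p(λ) = det(λ I - M) = λ^2 + 3λ - 12.
For λ^2 + 3λ - 12 the discriminant is 57. It is nonnegative but not a perfect square, so the roots are real and irrational: λ = (-3 ± sqrt(57))/2 ≈ 2.2749, -5.2749.
Thus the eigenvalues (to 4 decimals) are 2.2749 (modulus 2.2749); -5.2749 (modulus 5.2749). The spectral radius is the largest modulus: r(A) = (3 + sqrt(57))/2 ≈ 5.2749. (Cross-check: r(A) ≤ ||A||_2 ≈ 5.389; equality holds whenever A is normal, though it can also hold for some non-normal A.)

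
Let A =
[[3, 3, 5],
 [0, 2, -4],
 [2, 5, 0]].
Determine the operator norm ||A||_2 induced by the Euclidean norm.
||A||_2 ≈ 7.6845 (= sqrt(largest eigenvalue of A^T A))

||A||_2 = sigma_max(A) = sqrt(lambda_max(A^T A)). Form the symmetric matrix M = A^T A =
[[13, 19, 15],
 [19, 38, 7],
 [15, 7, 41]].
Its characteristic polynomial (trace, sum of principal 2x2 minors, determinant of M give the coefficients) is
  p(λ) = det(λ I - M) = λ^3 - 92λ^2 + 1950λ - 256.
No integer candidate from the rational root theorem (±divisors of 256) is a root, so the roots are irrational. The cubic discriminant is Δ = 2552389216 > 0, so there are three distinct real roots. p(0) = -256 and p(1) = 1603 have opposite signs, so a root lies in (0, 1); Newton's method refines it to λ ≈ 0.1321. p(32) = 704 and p(33) = -157 have opposite signs, so a root lies in (32, 33); Newton's method refines it to λ ≈ 32.8166. p(59) = -79 and p(60) = 1544 have opposite signs, so a root lies in (59, 60); Newton's method refines it to λ ≈ 59.0513. Check (Vieta): the three roots sum to 92, matching tr M = 92.
So the eigenvalues of A^T A are ≈ 0.1321, 32.8166, 59.0513 (all ≥ 0, as they must be for A^T A). The largest is λ_max ≈ 59.0513, hence ||A||_2 = sqrt(λ_max) ≈ 7.6845.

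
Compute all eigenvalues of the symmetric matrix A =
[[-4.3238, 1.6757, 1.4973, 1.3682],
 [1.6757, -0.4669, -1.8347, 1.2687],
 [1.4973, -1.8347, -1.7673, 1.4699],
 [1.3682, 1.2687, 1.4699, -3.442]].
sigma(A) ≈ {-6, -5, 0, 1}

A is real symmetric, so its spectrum consists of real eigenvalues. Expanding the characteristic polynomial of the displayed matrix gives
  det(λ I - A) = p(λ) = λ^4 + (10)λ^3 + (19)λ^2 + (-30)λ + (0).
Solving p(λ) = 0 yields eigenvalues ≈ -6, -5, 0, 1. (A is shown rounded to 4 decimals, so these recover the underlying integer eigenvalues to within that precision.)
Verification: the trace of A = -10 equals the sum of eigenvalues -10, and det(A) ≈ -0.0008 matches the eigenvalue product 0.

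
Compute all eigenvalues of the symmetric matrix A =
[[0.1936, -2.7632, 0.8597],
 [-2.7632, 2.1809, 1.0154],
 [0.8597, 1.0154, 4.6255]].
sigma(A) ≈ {-2, 4, 5}

A is real symmetric, so its spectrum consists of real eigenvalues. Expanding the characteristic polynomial of the displayed matrix gives
  det(λ I - A) = p(λ) = λ^3 + (-7)λ^2 + (2)λ + (40).
Solving p(λ) = 0 yields eigenvalues ≈ -2, 4, 5. (A is shown rounded to 4 decimals, so these recover the underlying integer eigenvalues to within that precision.)
Verification: the trace of A = 7 equals the sum of eigenvalues 7, and det(A) ≈ -39.9997 matches the eigenvalue product -40.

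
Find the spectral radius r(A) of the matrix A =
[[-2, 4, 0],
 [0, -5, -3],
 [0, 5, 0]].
r(A) = sqrt(15) ≈ 3.873

The eigenvalues of A are the roots of its characteristic polynomial. With M = A (coefficients from the trace, the sum of principal 2x2 minors, and det A):
  p(λ) = det(λ I - M) = λ^3 + 7λ^2 + 25λ + 30.
By the rational root theorem any rational root is an integer divisor of 30. Testing λ = -2: p(-2) = -8 + 28 - 50 + 30 = 0, so λ = -2 is a root. Dividing out (λ + 2) leaves p(λ) = (λ + 2)(λ^2 + 5λ + 15). For λ^2 + 5λ + 15 the discriminant is -35. It is negative, so the roots are the complex-conjugate pair λ = -5/2 ± (sqrt(35)/2) i ≈ -2.5 ± 2.958i. For a conjugate pair the product of the roots equals the constant term, so |λ|^2 = 15 and |λ| = sqrt(15) ≈ 3.873.
Thus the eigenvalues (to 4 decimals) are -2.5 ± 2.958i (modulus 3.873); -2 (modulus 2). The spectral radius is the largest modulus: r(A) = sqrt(15) ≈ 3.873. (Cross-check: r(A) ≤ ||A||_2 ≈ 8.4031; equality holds whenever A is normal, though it can also hold for some non-normal A.)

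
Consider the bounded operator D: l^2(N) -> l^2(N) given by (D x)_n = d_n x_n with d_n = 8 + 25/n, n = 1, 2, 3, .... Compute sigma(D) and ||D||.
sigma(D) = {8 + 25/n : n ≥ 1} ∪ {8}; ||D|| = 33

A bounded diagonal operator on l^2 with diagonal entries d_n has spectrum equal to the closure of {d_n : n ≥ 1}: every d_n is an eigenvalue (with eigenvector e_n), so {d_n} ⊂ sigma(D); the spectrum is closed, so its closure is too; and for lambda not in the closure, (D - lambda I) has bounded inverse (the diagonal entries 1/(d_n - lambda) are bounded). For our sequence d_n = 8 + 25/n, n = 1, 2, 3, ...:
  - {d_n} = {8 + 25/n : n ≥ 1}; the only limit point is 8
  - closure = {8 + 25/n : n ≥ 1} ∪ {8}
For the norm: a diagonal operator has ||D|| = sup_n |d_n|. Here d_n = 8 + 25/n is positive and decreasing, so sup_n |d_n| = d_1 = 8 + 25 = 33. So ||D|| = 33.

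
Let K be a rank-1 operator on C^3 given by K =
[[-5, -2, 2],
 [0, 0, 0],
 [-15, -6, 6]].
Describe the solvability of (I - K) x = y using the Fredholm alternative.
(I - K) is singular (det(I - K) = 0, i.e. 1 ∈ sigma(K)). (I - K) x = y is solvable iff y ⊥ ker((I - K)^*) = span{(-5, -2, 2)}, i.e. iff -5y_1 - 2y_2 + 2y_3 = 0. When solvable, the solutions are x = y + c·(1, 0, 3), c arbitrary (ker(I - K) = span{(1, 0, 3)}, dimension 1).

K has rank 1, so it is an outer product K = u v^T: every row of K is a multiple of one row vector. Reading off the entries, u = (1, 0, 3) and v = (-5, -2, 2) (row i of K equals u_i·v^T). A rank-one matrix u v^T satisfies K u = u (v·u) and kills the (2)-dimensional subspace v^⊥, so its characteristic polynomial is lambda^2 (lambda - v·u) with v·u = tr K = 1. Hence the eigenvalues of I - K are 1 (multiplicity 2) and 1 - (1) = 0, so det(I - K) = 0. (Direct check: I - K =
[[6, 2, -2],
 [0, 1, 0],
 [15, 6, -5]]
has determinant 0.) So 1 is an eigenvalue of K and (I - K) is not invertible. The finite-dimensional Fredholm alternative says: either (I - K) is invertible, or ker(I - K) ≠ {0} and then range(I - K) = ker((I - K)^*)^⊥, with dim ker(I - K) = dim ker((I - K)^*). We are in the second case, so we need both kernels. Kernel of I - K: (I - K) u = u - u (v·u) = u - u = 0, so ker(I - K) = span{u} = span{(1, 0, 3)} (it is exactly 1-dimensional because rank(I - K) = 2). Kernel of the adjoint: K is real, so (I - K)^* = I - K^T = I - v u^T, and (I - v u^T) v = v - v (u·v) = 0; hence ker((I - K)^*) = span{v} = span{(-5, -2, 2)}. Therefore (I - K) x = y is solvable iff <y, v> = 0, i.e. iff -5y_1 - 2y_2 + 2y_3 = 0. When this holds, K y = u (v·y) = 0, so (I - K) y = y and x = y is a particular solution; the full solution set is the line x = y + c·u = y + c·(1, 0, 3), c ∈ C.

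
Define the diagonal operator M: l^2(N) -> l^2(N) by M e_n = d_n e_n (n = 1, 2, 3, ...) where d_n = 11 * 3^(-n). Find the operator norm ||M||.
||M|| = 11/3 (attained at n = 1)

For M diagonal, ||M|| = sup_n |d_n|. The sequence d_n = 11 * 3^(-n) is positive and strictly decreasing (ratio 3^(-1) < 1), so the supremum is d_1 = 11/3. Hence ||M|| = 11/3.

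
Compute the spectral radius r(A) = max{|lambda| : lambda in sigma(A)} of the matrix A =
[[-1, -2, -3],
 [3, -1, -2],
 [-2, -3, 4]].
r(A) ≈ 5.8991

The eigenvalues of A are the roots of its characteristic polynomial. With M = A (coefficients from the trace, the sum of principal 2x2 minors, and det A):
  p(λ) = det(λ I - M) = λ^3 - 2λ^2 - 13λ - 59.
No integer candidate from the rational root theorem (±divisors of 59) is a root, so the roots are irrational. The cubic discriminant is Δ = -114023 < 0, so there is one real root and a complex-conjugate pair. p(5) = -49 and p(6) = 7 have opposite signs, so a root lies in (5, 6); Newton's method refines it to λ ≈ 5.8991. Dividing out (λ - (5.8991)) leaves approximately λ^2 + 3.8991λ + 10.0015. For λ^2 + 3.8991λ + 10.0015 the discriminant is -24.8027. It is negative, so the remaining roots are the complex-conjugate pair λ ≈ -1.9496 ± 2.4901i. Their product equals the constant term, so |λ|^2 ≈ 10.0015 and |λ| ≈ 3.1625.
Thus the eigenvalues (to 4 decimals) are 5.8991 (modulus 5.8991); -1.9496 ± 2.4901i (modulus 3.1625). The spectral radius is the largest modulus: r(A) ≈ 5.8991. (Cross-check: r(A) ≤ ||A||_2 ≈ 6.0309; equality holds whenever A is normal, though it can also hold for some non-normal A.)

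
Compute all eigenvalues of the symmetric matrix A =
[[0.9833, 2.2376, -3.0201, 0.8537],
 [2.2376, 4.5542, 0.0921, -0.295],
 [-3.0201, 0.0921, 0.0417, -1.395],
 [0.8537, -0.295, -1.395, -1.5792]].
sigma(A) ≈ {-3, -2, 3, 6}

A is real symmetric, so its spectrum consists of real eigenvalues. Expanding the characteristic polynomial of the displayed matrix gives
  det(λ I - A) = p(λ) = λ^4 + (-4)λ^3 + (-21)λ^2 + (36)λ + (107.999).
Solving p(λ) = 0 yields eigenvalues ≈ -3, -2, 3, 6. (A is shown rounded to 4 decimals, so these recover the underlying integer eigenvalues to within that precision.)
Verification: the trace of A = 4 equals the sum of eigenvalues 4, and det(A) ≈ 107.9990 matches the eigenvalue product 108.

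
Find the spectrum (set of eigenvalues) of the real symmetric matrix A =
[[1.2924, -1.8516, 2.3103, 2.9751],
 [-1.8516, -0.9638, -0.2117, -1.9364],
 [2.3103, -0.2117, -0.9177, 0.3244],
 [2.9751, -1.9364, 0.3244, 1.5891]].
sigma(A) ≈ {-3, -2, 0, 6}

A is real symmetric, so its spectrum consists of real eigenvalues. Expanding the characteristic polynomial of the displayed matrix gives
  det(λ I - A) = p(λ) = λ^4 + (-1)λ^3 + (-24)λ^2 + (-36)λ + (0).
Solving p(λ) = 0 yields eigenvalues ≈ -3, -2, 0, 6. (A is shown rounded to 4 decimals, so these recover the underlying integer eigenvalues to within that precision.)
Verification: the trace of A = 1 equals the sum of eigenvalues 1, and det(A) ≈ -0.0009 matches the eigenvalue product 0.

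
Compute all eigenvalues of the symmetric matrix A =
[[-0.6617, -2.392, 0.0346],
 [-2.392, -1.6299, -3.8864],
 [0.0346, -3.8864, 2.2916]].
sigma(A) ≈ {-5, 0, 5}

A is real symmetric, so its spectrum consists of real eigenvalues. Expanding the characteristic polynomial of the displayed matrix gives
  det(λ I - A) = p(λ) = λ^3 + (0)λ^2 + (-25)λ + (0).
Solving p(λ) = 0 yields eigenvalues ≈ -5, 0, 5. (A is shown rounded to 4 decimals, so these recover the underlying integer eigenvalues to within that precision.)
Verification: the trace of A = 0 equals the sum of eigenvalues 0, and det(A) ≈ -0.0006 matches the eigenvalue product 0.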